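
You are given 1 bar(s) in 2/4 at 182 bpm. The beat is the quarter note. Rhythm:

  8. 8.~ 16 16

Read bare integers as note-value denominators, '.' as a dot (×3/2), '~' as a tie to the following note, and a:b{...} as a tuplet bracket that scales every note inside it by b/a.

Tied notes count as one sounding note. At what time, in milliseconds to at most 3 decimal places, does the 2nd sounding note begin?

note 2 onset = 3/4b = 247.253ms

1. 0.0ms @ 0 + 247.253ms (3/4)
2. 247.253ms @ 3/4 + 329.67ms (1)
3. 576.923ms @ 7/4 + 82.418ms (1/4)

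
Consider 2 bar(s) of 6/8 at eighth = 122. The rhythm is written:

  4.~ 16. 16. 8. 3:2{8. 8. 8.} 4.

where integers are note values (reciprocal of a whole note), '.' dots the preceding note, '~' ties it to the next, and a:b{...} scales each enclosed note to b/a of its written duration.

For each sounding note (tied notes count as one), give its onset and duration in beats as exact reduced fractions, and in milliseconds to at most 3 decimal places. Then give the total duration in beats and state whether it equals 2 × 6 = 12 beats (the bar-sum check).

1) 0.0ms=0b +1844.262ms=15/4b
2) 1844.262ms=15/4b +368.852ms=3/4b
3) 2213.115ms=9/2b +737.705ms=3/2b
4) 2950.82ms=6b +491.803ms=1b
5) 3442.623ms=7b +491.803ms=1b
6) 3934.426ms=8b +491.803ms=1b
7) 4426.23ms=9b +1475.41ms=3b
Σ=12b of 12 (122bpm 6/8) — PASS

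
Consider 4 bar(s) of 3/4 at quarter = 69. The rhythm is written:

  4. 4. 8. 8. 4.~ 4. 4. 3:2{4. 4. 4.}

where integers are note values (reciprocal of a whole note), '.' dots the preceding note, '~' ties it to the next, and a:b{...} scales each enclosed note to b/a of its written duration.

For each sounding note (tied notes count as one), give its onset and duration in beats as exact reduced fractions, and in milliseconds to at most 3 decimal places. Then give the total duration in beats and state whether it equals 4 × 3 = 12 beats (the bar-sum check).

1) 0.0ms=0b +1304.348ms=3/2b
2) 1304.348ms=3/2b +1304.348ms=3/2b
3) 2608.696ms=3b +652.174ms=3/4b
4) 3260.87ms=15/4b +652.174ms=3/4b
5) 3913.043ms=9/2b +2608.696ms=3b
6) 6521.739ms=15/2b +1304.348ms=3/2b
7) 7826.087ms=9b +869.565ms=1b
8) 8695.652ms=10b +869.565ms=1b
9) 9565.217ms=11b +869.565ms=1b
Σ=12b of 12 (69bpm 3/4) — PASS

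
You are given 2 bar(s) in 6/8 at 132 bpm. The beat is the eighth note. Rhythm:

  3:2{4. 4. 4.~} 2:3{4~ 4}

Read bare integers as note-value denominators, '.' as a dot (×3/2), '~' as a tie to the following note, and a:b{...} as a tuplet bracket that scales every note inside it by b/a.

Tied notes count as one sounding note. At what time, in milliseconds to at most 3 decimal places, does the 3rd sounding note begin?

note 3 onset = 4b = 1818.182ms

1. 0.0ms @ 0 + 909.091ms (2)
2. 909.091ms @ 2 + 909.091ms (2)
3. 1818.182ms @ 4 + 3636.364ms (8)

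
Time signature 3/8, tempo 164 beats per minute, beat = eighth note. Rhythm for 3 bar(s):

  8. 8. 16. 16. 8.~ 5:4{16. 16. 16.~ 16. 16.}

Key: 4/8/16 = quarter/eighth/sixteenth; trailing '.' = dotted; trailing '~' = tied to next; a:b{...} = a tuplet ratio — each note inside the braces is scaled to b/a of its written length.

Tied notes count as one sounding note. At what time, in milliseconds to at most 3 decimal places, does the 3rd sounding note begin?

1. 0.0ms @ 0 + 548.78ms (3/2)
2. 548.78ms @ 3/2 + 548.78ms (3/2)
3. 1097.561ms @ 3 + 274.39ms (3/4)
4. 1371.951ms @ 15/4 + 274.39ms (3/4)
5. 1646.341ms @ 9/2 + 768.293ms (21/10)
6. 2414.634ms @ 33/5 + 219.512ms (3/5)
7. 2634.146ms @ 36/5 + 439.024ms (6/5)
8. 3073.171ms @ 42/5 + 219.512ms (3/5)

note 3 onset = 3b = 1097.561ms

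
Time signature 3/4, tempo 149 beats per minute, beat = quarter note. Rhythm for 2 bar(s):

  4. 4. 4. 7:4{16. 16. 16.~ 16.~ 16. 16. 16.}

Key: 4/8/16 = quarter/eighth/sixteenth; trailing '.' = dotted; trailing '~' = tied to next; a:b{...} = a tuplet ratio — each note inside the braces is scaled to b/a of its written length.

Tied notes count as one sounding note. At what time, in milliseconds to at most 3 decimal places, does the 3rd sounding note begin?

note 3 onset = 3b = 1208.054ms

1. 0.0ms @ 0 + 604.027ms (3/2)
2. 604.027ms @ 3/2 + 604.027ms (3/2)
3. 1208.054ms @ 3 + 604.027ms (3/2)
4. 1812.081ms @ 9/2 + 86.29ms (3/14)
5. 1898.37ms @ 33/7 + 86.29ms (3/14)
6. 1984.66ms @ 69/14 + 258.869ms (9/14)
7. 2243.528ms @ 39/7 + 86.29ms (3/14)
8. 2329.818ms @ 81/14 + 86.29ms (3/14)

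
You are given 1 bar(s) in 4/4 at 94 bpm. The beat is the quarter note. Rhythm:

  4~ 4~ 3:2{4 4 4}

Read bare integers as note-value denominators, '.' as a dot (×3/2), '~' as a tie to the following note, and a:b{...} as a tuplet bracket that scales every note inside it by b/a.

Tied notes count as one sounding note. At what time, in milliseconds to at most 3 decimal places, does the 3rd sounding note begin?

note 3 onset = 10/3b = 2127.66ms

1. 0.0ms @ 0 + 1702.128ms (8/3)
2. 1702.128ms @ 8/3 + 425.532ms (2/3)
3. 2127.66ms @ 10/3 + 425.532ms (2/3)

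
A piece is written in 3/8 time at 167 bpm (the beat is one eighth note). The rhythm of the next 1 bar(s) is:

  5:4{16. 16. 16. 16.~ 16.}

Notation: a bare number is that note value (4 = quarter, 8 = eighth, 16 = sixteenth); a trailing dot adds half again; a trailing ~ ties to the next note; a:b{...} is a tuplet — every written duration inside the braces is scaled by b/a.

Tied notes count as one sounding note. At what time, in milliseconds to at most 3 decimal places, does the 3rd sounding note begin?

note 3 onset = 6/5b = 431.138ms

1. 0.0ms @ 0 + 215.569ms (3/5)
2. 215.569ms @ 3/5 + 215.569ms (3/5)
3. 431.138ms @ 6/5 + 215.569ms (3/5)
4. 646.707ms @ 9/5 + 431.138ms (6/5)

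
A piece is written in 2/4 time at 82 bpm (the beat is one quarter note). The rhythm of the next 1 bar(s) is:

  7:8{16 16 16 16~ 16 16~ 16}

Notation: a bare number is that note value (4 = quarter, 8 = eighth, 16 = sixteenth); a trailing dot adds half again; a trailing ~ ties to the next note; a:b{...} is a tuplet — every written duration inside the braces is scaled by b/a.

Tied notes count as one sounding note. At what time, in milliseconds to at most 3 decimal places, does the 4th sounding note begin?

1. 0.0ms @ 0 + 209.059ms (2/7)
2. 209.059ms @ 2/7 + 209.059ms (2/7)
3. 418.118ms @ 4/7 + 209.059ms (2/7)
4. 627.178ms @ 6/7 + 418.118ms (4/7)
5. 1045.296ms @ 10/7 + 418.118ms (4/7)

note 4 onset = 6/7b = 627.178ms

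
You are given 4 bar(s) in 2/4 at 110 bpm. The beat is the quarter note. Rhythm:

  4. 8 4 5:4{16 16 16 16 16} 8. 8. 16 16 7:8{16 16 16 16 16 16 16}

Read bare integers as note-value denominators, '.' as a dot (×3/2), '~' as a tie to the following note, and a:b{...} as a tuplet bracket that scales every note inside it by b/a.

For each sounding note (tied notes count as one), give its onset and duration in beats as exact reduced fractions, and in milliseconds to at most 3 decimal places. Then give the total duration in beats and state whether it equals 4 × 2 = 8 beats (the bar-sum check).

1) 0.0ms=0b +818.182ms=3/2b
2) 818.182ms=3/2b +272.727ms=1/2b
3) 1090.909ms=2b +545.455ms=1b
4) 1636.364ms=3b +109.091ms=1/5b
5) 1745.455ms=16/5b +109.091ms=1/5b
6) 1854.545ms=17/5b +109.091ms=1/5b
7) 1963.636ms=18/5b +109.091ms=1/5b
8) 2072.727ms=19/5b +109.091ms=1/5b
9) 2181.818ms=4b +409.091ms=3/4b
10) 2590.909ms=19/4b +409.091ms=3/4b
11) 3000.0ms=11/2b +136.364ms=1/4b
12) 3136.364ms=23/4b +136.364ms=1/4b
13) 3272.727ms=6b +155.844ms=2/7b
14) 3428.571ms=44/7b +155.844ms=2/7b
15) 3584.416ms=46/7b +155.844ms=2/7b
16) 3740.26ms=48/7b +155.844ms=2/7b
17) 3896.104ms=50/7b +155.844ms=2/7b
18) 4051.948ms=52/7b +155.844ms=2/7b
19) 4207.792ms=54/7b +155.844ms=2/7b
Σ=8b of 8 (110bpm 2/4) — PASS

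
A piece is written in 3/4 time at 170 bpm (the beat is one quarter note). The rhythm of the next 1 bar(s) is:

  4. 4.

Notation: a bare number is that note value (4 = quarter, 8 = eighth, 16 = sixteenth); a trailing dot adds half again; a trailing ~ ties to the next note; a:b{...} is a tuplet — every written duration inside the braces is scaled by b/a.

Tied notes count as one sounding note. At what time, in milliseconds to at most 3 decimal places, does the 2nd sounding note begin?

1. 0.0ms @ 0 + 529.412ms (3/2)
2. 529.412ms @ 3/2 + 529.412ms (3/2)

note 2 onset = 3/2b = 529.412ms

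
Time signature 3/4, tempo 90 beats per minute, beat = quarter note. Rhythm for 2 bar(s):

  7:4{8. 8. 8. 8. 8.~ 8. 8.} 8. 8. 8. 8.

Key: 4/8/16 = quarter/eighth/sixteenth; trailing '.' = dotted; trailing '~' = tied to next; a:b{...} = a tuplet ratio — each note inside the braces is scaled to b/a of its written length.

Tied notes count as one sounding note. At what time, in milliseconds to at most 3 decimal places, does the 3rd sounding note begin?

note 3 onset = 6/7b = 571.429ms

1. 0.0ms @ 0 + 285.714ms (3/7)
2. 285.714ms @ 3/7 + 285.714ms (3/7)
3. 571.429ms @ 6/7 + 285.714ms (3/7)
4. 857.143ms @ 9/7 + 285.714ms (3/7)
5. 1142.857ms @ 12/7 + 571.429ms (6/7)
6. 1714.286ms @ 18/7 + 285.714ms (3/7)
7. 2000.0ms @ 3 + 500.0ms (3/4)
8. 2500.0ms @ 15/4 + 500.0ms (3/4)
9. 3000.0ms @ 9/2 + 500.0ms (3/4)
10. 3500.0ms @ 21/4 + 500.0ms (3/4)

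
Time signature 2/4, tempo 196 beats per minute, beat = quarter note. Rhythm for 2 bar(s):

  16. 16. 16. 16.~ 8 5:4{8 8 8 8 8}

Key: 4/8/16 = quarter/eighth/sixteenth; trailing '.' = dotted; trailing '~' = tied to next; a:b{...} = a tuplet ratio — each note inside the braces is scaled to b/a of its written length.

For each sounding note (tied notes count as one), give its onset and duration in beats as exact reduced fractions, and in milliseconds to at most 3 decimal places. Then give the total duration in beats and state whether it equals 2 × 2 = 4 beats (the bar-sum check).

1) 0.0ms=0b +114.796ms=3/8b
2) 114.796ms=3/8b +114.796ms=3/8b
3) 229.592ms=3/4b +114.796ms=3/8b
4) 344.388ms=9/8b +267.857ms=7/8b
5) 612.245ms=2b +122.449ms=2/5b
6) 734.694ms=12/5b +122.449ms=2/5b
7) 857.143ms=14/5b +122.449ms=2/5b
8) 979.592ms=16/5b +122.449ms=2/5b
9) 1102.041ms=18/5b +122.449ms=2/5b
Σ=4b of 4 (196bpm 2/4) — PASS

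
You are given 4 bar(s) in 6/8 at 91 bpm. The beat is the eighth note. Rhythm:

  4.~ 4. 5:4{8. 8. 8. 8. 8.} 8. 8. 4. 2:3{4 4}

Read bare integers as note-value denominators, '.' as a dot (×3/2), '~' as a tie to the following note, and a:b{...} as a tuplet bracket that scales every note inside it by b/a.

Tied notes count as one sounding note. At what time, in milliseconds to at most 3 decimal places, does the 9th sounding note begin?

1. 0.0ms @ 0 + 3956.044ms (6)
2. 3956.044ms @ 6 + 791.209ms (6/5)
3. 4747.253ms @ 36/5 + 791.209ms (6/5)
4. 5538.462ms @ 42/5 + 791.209ms (6/5)
5. 6329.67ms @ 48/5 + 791.209ms (6/5)
6. 7120.879ms @ 54/5 + 791.209ms (6/5)
7. 7912.088ms @ 12 + 989.011ms (3/2)
8. 8901.099ms @ 27/2 + 989.011ms (3/2)
9. 9890.11ms @ 15 + 1978.022ms (3)
10. 11868.132ms @ 18 + 1978.022ms (3)
11. 13846.154ms @ 21 + 1978.022ms (3)

note 9 onset = 15b = 9890.11ms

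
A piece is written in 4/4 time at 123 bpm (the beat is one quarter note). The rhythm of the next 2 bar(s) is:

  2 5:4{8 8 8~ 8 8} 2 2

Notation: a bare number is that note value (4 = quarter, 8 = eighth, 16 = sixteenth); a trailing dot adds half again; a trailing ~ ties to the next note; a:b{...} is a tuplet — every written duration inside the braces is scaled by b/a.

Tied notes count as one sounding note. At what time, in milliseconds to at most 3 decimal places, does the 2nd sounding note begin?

1. 0.0ms @ 0 + 975.61ms (2)
2. 975.61ms @ 2 + 195.122ms (2/5)
3. 1170.732ms @ 12/5 + 195.122ms (2/5)
4. 1365.854ms @ 14/5 + 390.244ms (4/5)
5. 1756.098ms @ 18/5 + 195.122ms (2/5)
6. 1951.22ms @ 4 + 975.61ms (2)
7. 2926.829ms @ 6 + 975.61ms (2)

note 2 onset = 2b = 975.61ms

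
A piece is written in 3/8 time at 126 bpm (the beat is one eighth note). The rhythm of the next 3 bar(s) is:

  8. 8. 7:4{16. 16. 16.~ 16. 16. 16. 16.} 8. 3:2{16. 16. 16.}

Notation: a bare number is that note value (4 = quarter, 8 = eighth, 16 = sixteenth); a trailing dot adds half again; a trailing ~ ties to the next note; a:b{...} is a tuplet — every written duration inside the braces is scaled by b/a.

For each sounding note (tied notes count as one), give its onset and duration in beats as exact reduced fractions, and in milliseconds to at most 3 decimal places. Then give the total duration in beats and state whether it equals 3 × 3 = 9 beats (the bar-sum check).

1) 0.0ms=0b +714.286ms=3/2b
2) 714.286ms=3/2b +714.286ms=3/2b
3) 1428.571ms=3b +204.082ms=3/7b
4) 1632.653ms=24/7b +204.082ms=3/7b
5) 1836.735ms=27/7b +408.163ms=6/7b
6) 2244.898ms=33/7b +204.082ms=3/7b
7) 2448.98ms=36/7b +204.082ms=3/7b
8) 2653.061ms=39/7b +204.082ms=3/7b
9) 2857.143ms=6b +714.286ms=3/2b
10) 3571.429ms=15/2b +238.095ms=1/2b
11) 3809.524ms=8b +238.095ms=1/2b
12) 4047.619ms=17/2b +238.095ms=1/2b
Σ=9b of 9 (126bpm 3/8) — PASS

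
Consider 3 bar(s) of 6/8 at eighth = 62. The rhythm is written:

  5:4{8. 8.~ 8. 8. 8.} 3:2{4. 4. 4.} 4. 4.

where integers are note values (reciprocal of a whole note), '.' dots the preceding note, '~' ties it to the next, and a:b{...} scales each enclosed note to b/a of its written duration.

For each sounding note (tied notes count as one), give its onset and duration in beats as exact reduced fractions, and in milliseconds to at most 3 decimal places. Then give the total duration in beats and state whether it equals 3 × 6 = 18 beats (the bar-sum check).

1) 0.0ms=0b +1161.29ms=6/5b
2) 1161.29ms=6/5b +2322.581ms=12/5b
3) 3483.871ms=18/5b +1161.29ms=6/5b
4) 4645.161ms=24/5b +1161.29ms=6/5b
5) 5806.452ms=6b +1935.484ms=2b
6) 7741.935ms=8b +1935.484ms=2b
7) 9677.419ms=10b +1935.484ms=2b
8) 11612.903ms=12b +2903.226ms=3b
9) 14516.129ms=15b +2903.226ms=3b
Σ=18b of 18 (62bpm 6/8) — PASS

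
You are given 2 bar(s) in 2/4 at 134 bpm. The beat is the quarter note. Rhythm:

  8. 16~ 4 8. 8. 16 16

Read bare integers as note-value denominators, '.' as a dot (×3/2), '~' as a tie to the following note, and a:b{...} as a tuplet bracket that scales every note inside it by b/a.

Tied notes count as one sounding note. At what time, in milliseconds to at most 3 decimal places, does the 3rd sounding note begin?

note 3 onset = 2b = 895.522ms

1. 0.0ms @ 0 + 335.821ms (3/4)
2. 335.821ms @ 3/4 + 559.701ms (5/4)
3. 895.522ms @ 2 + 335.821ms (3/4)
4. 1231.343ms @ 11/4 + 335.821ms (3/4)
5. 1567.164ms @ 7/2 + 111.94ms (1/4)
6. 1679.104ms @ 15/4 + 111.94ms (1/4)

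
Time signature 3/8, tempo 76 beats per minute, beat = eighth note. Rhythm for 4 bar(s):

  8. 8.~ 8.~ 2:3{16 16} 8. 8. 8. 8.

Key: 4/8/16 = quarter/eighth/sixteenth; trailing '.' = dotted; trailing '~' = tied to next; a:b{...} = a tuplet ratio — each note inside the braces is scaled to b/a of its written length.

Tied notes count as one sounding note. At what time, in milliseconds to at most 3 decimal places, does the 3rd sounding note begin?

note 3 onset = 21/4b = 4144.737ms

1. 0.0ms @ 0 + 1184.211ms (3/2)
2. 1184.211ms @ 3/2 + 2960.526ms (15/4)
3. 4144.737ms @ 21/4 + 592.105ms (3/4)
4. 4736.842ms @ 6 + 1184.211ms (3/2)
5. 5921.053ms @ 15/2 + 1184.211ms (3/2)
6. 7105.263ms @ 9 + 1184.211ms (3/2)
7. 8289.474ms @ 21/2 + 1184.211ms (3/2)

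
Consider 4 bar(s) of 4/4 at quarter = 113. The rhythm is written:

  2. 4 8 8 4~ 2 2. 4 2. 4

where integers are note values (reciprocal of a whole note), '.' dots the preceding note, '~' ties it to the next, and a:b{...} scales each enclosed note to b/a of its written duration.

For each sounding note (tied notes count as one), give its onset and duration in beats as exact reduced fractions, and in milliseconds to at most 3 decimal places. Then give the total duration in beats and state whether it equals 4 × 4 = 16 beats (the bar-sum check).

1) 0.0ms=0b +1592.92ms=3b
2) 1592.92ms=3b +530.973ms=1b
3) 2123.894ms=4b +265.487ms=1/2b
4) 2389.381ms=9/2b +265.487ms=1/2b
5) 2654.867ms=5b +1592.92ms=3b
6) 4247.788ms=8b +1592.92ms=3b
7) 5840.708ms=11b +530.973ms=1b
8) 6371.681ms=12b +1592.92ms=3b
9) 7964.602ms=15b +530.973ms=1b
Σ=16b of 16 (113bpm 4/4) — PASS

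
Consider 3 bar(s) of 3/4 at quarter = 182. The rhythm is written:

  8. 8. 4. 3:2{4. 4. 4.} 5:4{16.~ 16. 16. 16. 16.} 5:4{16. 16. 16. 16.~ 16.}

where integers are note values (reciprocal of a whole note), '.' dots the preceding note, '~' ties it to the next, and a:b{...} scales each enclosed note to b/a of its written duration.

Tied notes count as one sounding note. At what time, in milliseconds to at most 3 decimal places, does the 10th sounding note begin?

note 10 onset = 36/5b = 2373.626ms

1. 0.0ms @ 0 + 247.253ms (3/4)
2. 247.253ms @ 3/4 + 247.253ms (3/4)
3. 494.505ms @ 3/2 + 494.505ms (3/2)
4. 989.011ms @ 3 + 329.67ms (1)
5. 1318.681ms @ 4 + 329.67ms (1)
6. 1648.352ms @ 5 + 329.67ms (1)
7. 1978.022ms @ 6 + 197.802ms (3/5)
8. 2175.824ms @ 33/5 + 98.901ms (3/10)
9. 2274.725ms @ 69/10 + 98.901ms (3/10)
10. 2373.626ms @ 36/5 + 98.901ms (3/10)
11. 2472.527ms @ 15/2 + 98.901ms (3/10)
12. 2571.429ms @ 39/5 + 98.901ms (3/10)
13. 2670.33ms @ 81/10 + 98.901ms (3/10)
14. 2769.231ms @ 42/5 + 197.802ms (3/5)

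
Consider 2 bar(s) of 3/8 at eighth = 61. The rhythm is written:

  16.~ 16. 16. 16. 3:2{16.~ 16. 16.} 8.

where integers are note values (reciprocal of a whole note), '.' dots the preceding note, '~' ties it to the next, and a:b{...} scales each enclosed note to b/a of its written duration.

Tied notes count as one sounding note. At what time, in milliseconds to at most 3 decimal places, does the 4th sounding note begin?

note 4 onset = 3b = 2950.82ms

1. 0.0ms @ 0 + 1475.41ms (3/2)
2. 1475.41ms @ 3/2 + 737.705ms (3/4)
3. 2213.115ms @ 9/4 + 737.705ms (3/4)
4. 2950.82ms @ 3 + 983.607ms (1)
5. 3934.426ms @ 4 + 491.803ms (1/2)
6. 4426.23ms @ 9/2 + 1475.41ms (3/2)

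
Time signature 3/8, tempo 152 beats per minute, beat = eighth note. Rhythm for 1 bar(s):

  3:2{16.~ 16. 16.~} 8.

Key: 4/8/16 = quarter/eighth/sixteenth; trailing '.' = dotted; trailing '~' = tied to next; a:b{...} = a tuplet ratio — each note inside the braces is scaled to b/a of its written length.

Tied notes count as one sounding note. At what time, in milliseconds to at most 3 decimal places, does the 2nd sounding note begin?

1. 0.0ms @ 0 + 394.737ms (1)
2. 394.737ms @ 1 + 789.474ms (2)

note 2 onset = 1b = 394.737ms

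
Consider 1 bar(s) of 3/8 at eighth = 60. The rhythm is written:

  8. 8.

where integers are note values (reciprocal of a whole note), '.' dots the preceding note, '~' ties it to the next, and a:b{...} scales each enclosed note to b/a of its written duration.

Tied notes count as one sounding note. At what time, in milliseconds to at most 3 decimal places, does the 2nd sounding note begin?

note 2 onset = 3/2b = 1500.0ms

1. 0.0ms @ 0 + 1500.0ms (3/2)
2. 1500.0ms @ 3/2 + 1500.0ms (3/2)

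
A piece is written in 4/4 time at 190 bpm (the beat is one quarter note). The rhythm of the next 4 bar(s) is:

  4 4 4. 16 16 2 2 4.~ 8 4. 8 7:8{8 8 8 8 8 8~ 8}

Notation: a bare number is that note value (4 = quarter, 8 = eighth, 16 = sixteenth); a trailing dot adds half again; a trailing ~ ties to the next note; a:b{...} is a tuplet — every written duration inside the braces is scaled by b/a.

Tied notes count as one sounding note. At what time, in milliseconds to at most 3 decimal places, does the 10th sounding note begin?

note 10 onset = 23/2b = 3631.579ms

1. 0.0ms @ 0 + 315.789ms (1)
2. 315.789ms @ 1 + 315.789ms (1)
3. 631.579ms @ 2 + 473.684ms (3/2)
4. 1105.263ms @ 7/2 + 78.947ms (1/4)
5. 1184.211ms @ 15/4 + 78.947ms (1/4)
6. 1263.158ms @ 4 + 631.579ms (2)
7. 1894.737ms @ 6 + 631.579ms (2)
8. 2526.316ms @ 8 + 631.579ms (2)
9. 3157.895ms @ 10 + 473.684ms (3/2)
10. 3631.579ms @ 23/2 + 157.895ms (1/2)
11. 3789.474ms @ 12 + 180.451ms (4/7)
12. 3969.925ms @ 88/7 + 180.451ms (4/7)
13. 4150.376ms @ 92/7 + 180.451ms (4/7)
14. 4330.827ms @ 96/7 + 180.451ms (4/7)
15. 4511.278ms @ 100/7 + 180.451ms (4/7)
16. 4691.729ms @ 104/7 + 360.902ms (8/7)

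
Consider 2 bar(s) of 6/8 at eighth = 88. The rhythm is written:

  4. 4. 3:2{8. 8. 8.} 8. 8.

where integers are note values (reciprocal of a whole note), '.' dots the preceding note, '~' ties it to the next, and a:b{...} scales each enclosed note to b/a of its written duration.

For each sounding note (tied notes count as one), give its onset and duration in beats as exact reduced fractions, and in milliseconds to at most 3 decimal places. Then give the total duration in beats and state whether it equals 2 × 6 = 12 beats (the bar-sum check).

1) 0.0ms=0b +2045.455ms=3b
2) 2045.455ms=3b +2045.455ms=3b
3) 4090.909ms=6b +681.818ms=1b
4) 4772.727ms=7b +681.818ms=1b
5) 5454.545ms=8b +681.818ms=1b
6) 6136.364ms=9b +1022.727ms=3/2b
7) 7159.091ms=21/2b +1022.727ms=3/2b
Σ=12b of 12 (88bpm 6/8) — PASS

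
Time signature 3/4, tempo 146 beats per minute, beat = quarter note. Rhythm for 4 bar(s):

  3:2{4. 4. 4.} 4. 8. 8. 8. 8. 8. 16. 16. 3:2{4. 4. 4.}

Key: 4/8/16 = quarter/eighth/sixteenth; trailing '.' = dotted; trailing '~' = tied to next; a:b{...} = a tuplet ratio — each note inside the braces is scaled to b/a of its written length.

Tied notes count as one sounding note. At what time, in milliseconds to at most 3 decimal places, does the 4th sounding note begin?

1. 0.0ms @ 0 + 410.959ms (1)
2. 410.959ms @ 1 + 410.959ms (1)
3. 821.918ms @ 2 + 410.959ms (1)
4. 1232.877ms @ 3 + 616.438ms (3/2)
5. 1849.315ms @ 9/2 + 308.219ms (3/4)
6. 2157.534ms @ 21/4 + 308.219ms (3/4)
7. 2465.753ms @ 6 + 308.219ms (3/4)
8. 2773.973ms @ 27/4 + 308.219ms (3/4)
9. 3082.192ms @ 15/2 + 308.219ms (3/4)
10. 3390.411ms @ 33/4 + 154.11ms (3/8)
11. 3544.521ms @ 69/8 + 154.11ms (3/8)
12. 3698.63ms @ 9 + 410.959ms (1)
13. 4109.589ms @ 10 + 410.959ms (1)
14. 4520.548ms @ 11 + 410.959ms (1)

note 4 onset = 3b = 1232.877ms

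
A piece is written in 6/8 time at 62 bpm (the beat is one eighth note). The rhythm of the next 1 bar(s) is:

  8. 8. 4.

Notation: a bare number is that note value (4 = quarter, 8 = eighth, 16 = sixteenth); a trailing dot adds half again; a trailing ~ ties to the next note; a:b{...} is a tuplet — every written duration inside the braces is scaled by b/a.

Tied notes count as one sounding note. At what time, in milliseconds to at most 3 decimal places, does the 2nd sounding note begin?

1. 0.0ms @ 0 + 1451.613ms (3/2)
2. 1451.613ms @ 3/2 + 1451.613ms (3/2)
3. 2903.226ms @ 3 + 2903.226ms (3)

note 2 onset = 3/2b = 1451.613ms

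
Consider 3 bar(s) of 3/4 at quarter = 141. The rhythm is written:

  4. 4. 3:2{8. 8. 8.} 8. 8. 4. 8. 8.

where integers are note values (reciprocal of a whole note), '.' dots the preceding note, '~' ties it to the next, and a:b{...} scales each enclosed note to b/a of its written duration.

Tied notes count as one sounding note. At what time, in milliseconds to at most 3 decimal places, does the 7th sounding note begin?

1. 0.0ms @ 0 + 638.298ms (3/2)
2. 638.298ms @ 3/2 + 638.298ms (3/2)
3. 1276.596ms @ 3 + 212.766ms (1/2)
4. 1489.362ms @ 7/2 + 212.766ms (1/2)
5. 1702.128ms @ 4 + 212.766ms (1/2)
6. 1914.894ms @ 9/2 + 319.149ms (3/4)
7. 2234.043ms @ 21/4 + 319.149ms (3/4)
8. 2553.191ms @ 6 + 638.298ms (3/2)
9. 3191.489ms @ 15/2 + 319.149ms (3/4)
10. 3510.638ms @ 33/4 + 319.149ms (3/4)

note 7 onset = 21/4b = 2234.043ms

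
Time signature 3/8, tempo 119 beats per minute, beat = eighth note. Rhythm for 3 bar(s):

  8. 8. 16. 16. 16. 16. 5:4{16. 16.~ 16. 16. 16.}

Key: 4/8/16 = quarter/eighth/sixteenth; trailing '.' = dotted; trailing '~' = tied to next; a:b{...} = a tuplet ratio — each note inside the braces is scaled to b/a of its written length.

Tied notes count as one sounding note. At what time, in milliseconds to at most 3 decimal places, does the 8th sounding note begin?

1. 0.0ms @ 0 + 756.303ms (3/2)
2. 756.303ms @ 3/2 + 756.303ms (3/2)
3. 1512.605ms @ 3 + 378.151ms (3/4)
4. 1890.756ms @ 15/4 + 378.151ms (3/4)
5. 2268.908ms @ 9/2 + 378.151ms (3/4)
6. 2647.059ms @ 21/4 + 378.151ms (3/4)
7. 3025.21ms @ 6 + 302.521ms (3/5)
8. 3327.731ms @ 33/5 + 605.042ms (6/5)
9. 3932.773ms @ 39/5 + 302.521ms (3/5)
10. 4235.294ms @ 42/5 + 302.521ms (3/5)

note 8 onset = 33/5b = 3327.731ms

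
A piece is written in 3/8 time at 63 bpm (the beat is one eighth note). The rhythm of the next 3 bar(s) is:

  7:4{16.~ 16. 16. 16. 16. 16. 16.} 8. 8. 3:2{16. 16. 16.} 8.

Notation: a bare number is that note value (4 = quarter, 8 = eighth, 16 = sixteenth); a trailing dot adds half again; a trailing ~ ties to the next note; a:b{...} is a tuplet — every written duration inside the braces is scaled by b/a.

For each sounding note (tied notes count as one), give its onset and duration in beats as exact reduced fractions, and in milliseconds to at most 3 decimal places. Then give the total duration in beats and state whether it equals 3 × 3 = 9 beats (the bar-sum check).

1) 0.0ms=0b +816.327ms=6/7b
2) 816.327ms=6/7b +408.163ms=3/7b
3) 1224.49ms=9/7b +408.163ms=3/7b
4) 1632.653ms=12/7b +408.163ms=3/7b
5) 2040.816ms=15/7b +408.163ms=3/7b
6) 2448.98ms=18/7b +408.163ms=3/7b
7) 2857.143ms=3b +1428.571ms=3/2b
8) 4285.714ms=9/2b +1428.571ms=3/2b
9) 5714.286ms=6b +476.19ms=1/2b
10) 6190.476ms=13/2b +476.19ms=1/2b
11) 6666.667ms=7b +476.19ms=1/2b
12) 7142.857ms=15/2b +1428.571ms=3/2b
Σ=9b of 9 (63bpm 3/8) — PASS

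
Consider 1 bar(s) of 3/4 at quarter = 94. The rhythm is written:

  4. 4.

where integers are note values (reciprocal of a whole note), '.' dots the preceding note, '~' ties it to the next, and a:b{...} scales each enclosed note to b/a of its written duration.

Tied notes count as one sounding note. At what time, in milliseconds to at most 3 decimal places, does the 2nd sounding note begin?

1. 0.0ms @ 0 + 957.447ms (3/2)
2. 957.447ms @ 3/2 + 957.447ms (3/2)

note 2 onset = 3/2b = 957.447ms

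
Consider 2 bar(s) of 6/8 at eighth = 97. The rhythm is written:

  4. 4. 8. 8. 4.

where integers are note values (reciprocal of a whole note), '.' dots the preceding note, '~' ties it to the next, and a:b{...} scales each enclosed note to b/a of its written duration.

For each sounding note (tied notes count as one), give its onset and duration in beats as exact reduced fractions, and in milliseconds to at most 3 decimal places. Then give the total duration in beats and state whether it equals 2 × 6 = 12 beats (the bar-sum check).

1) 0.0ms=0b +1855.67ms=3b
2) 1855.67ms=3b +1855.67ms=3b
3) 3711.34ms=6b +927.835ms=3/2b
4) 4639.175ms=15/2b +927.835ms=3/2b
5) 5567.01ms=9b +1855.67ms=3b
Σ=12b of 12 (97bpm 6/8) — PASS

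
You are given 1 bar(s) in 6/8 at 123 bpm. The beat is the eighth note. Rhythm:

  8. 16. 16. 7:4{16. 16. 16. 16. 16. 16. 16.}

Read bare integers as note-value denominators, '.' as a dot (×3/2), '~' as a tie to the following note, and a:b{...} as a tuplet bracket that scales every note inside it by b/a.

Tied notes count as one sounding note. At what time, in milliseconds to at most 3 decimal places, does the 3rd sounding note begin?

note 3 onset = 9/4b = 1097.561ms

1. 0.0ms @ 0 + 731.707ms (3/2)
2. 731.707ms @ 3/2 + 365.854ms (3/4)
3. 1097.561ms @ 9/4 + 365.854ms (3/4)
4. 1463.415ms @ 3 + 209.059ms (3/7)
5. 1672.474ms @ 24/7 + 209.059ms (3/7)
6. 1881.533ms @ 27/7 + 209.059ms (3/7)
7. 2090.592ms @ 30/7 + 209.059ms (3/7)
8. 2299.652ms @ 33/7 + 209.059ms (3/7)
9. 2508.711ms @ 36/7 + 209.059ms (3/7)
10. 2717.77ms @ 39/7 + 209.059ms (3/7)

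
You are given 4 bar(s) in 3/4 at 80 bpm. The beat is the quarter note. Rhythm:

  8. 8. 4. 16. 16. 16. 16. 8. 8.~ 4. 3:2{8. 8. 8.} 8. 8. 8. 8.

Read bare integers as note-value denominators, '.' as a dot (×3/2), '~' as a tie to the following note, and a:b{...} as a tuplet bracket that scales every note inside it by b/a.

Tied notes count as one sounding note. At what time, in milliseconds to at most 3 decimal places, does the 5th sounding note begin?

1. 0.0ms @ 0 + 562.5ms (3/4)
2. 562.5ms @ 3/4 + 562.5ms (3/4)
3. 1125.0ms @ 3/2 + 1125.0ms (3/2)
4. 2250.0ms @ 3 + 281.25ms (3/8)
5. 2531.25ms @ 27/8 + 281.25ms (3/8)
6. 2812.5ms @ 15/4 + 281.25ms (3/8)
7. 3093.75ms @ 33/8 + 281.25ms (3/8)
8. 3375.0ms @ 9/2 + 562.5ms (3/4)
9. 3937.5ms @ 21/4 + 1687.5ms (9/4)
10. 5625.0ms @ 15/2 + 375.0ms (1/2)
11. 6000.0ms @ 8 + 375.0ms (1/2)
12. 6375.0ms @ 17/2 + 375.0ms (1/2)
13. 6750.0ms @ 9 + 562.5ms (3/4)
14. 7312.5ms @ 39/4 + 562.5ms (3/4)
15. 7875.0ms @ 21/2 + 562.5ms (3/4)
16. 8437.5ms @ 45/4 + 562.5ms (3/4)

note 5 onset = 27/8b = 2531.25ms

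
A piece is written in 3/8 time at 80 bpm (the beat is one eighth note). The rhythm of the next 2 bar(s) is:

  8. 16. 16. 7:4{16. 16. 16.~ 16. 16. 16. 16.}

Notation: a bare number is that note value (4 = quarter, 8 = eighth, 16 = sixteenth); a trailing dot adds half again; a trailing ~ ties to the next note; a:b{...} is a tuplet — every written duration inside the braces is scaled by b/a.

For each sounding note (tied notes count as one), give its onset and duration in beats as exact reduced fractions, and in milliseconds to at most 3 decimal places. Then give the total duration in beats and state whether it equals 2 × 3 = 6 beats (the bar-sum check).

1) 0.0ms=0b +1125.0ms=3/2b
2) 1125.0ms=3/2b +562.5ms=3/4b
3) 1687.5ms=9/4b +562.5ms=3/4b
4) 2250.0ms=3b +321.429ms=3/7b
5) 2571.429ms=24/7b +321.429ms=3/7b
6) 2892.857ms=27/7b +642.857ms=6/7b
7) 3535.714ms=33/7b +321.429ms=3/7b
8) 3857.143ms=36/7b +321.429ms=3/7b
9) 4178.571ms=39/7b +321.429ms=3/7b
Σ=6b of 6 (80bpm 3/8) — PASS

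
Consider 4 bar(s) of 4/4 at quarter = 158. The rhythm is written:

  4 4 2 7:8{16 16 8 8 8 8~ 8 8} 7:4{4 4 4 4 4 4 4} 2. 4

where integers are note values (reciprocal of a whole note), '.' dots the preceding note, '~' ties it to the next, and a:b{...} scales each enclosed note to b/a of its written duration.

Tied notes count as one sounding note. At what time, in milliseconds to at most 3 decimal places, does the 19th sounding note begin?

note 19 onset = 15b = 5696.203ms

1. 0.0ms @ 0 + 379.747ms (1)
2. 379.747ms @ 1 + 379.747ms (1)
3. 759.494ms @ 2 + 759.494ms (2)
4. 1518.987ms @ 4 + 108.499ms (2/7)
5. 1627.486ms @ 30/7 + 108.499ms (2/7)
6. 1735.986ms @ 32/7 + 216.998ms (4/7)
7. 1952.984ms @ 36/7 + 216.998ms (4/7)
8. 2169.982ms @ 40/7 + 216.998ms (4/7)
9. 2386.98ms @ 44/7 + 433.996ms (8/7)
10. 2820.976ms @ 52/7 + 216.998ms (4/7)
11. 3037.975ms @ 8 + 216.998ms (4/7)
12. 3254.973ms @ 60/7 + 216.998ms (4/7)
13. 3471.971ms @ 64/7 + 216.998ms (4/7)
14. 3688.969ms @ 68/7 + 216.998ms (4/7)
15. 3905.967ms @ 72/7 + 216.998ms (4/7)
16. 4122.966ms @ 76/7 + 216.998ms (4/7)
17. 4339.964ms @ 80/7 + 216.998ms (4/7)
18. 4556.962ms @ 12 + 1139.241ms (3)
19. 5696.203ms @ 15 + 379.747ms (1)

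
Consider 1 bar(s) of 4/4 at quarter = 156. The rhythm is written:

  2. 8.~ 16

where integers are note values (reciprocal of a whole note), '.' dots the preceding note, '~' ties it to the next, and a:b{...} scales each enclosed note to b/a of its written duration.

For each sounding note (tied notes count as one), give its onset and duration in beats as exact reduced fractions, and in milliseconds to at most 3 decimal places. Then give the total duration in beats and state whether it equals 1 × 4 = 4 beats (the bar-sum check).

1) 0.0ms=0b +1153.846ms=3b
2) 1153.846ms=3b +384.615ms=1b
Σ=4b of 4 (156bpm 4/4) — PASS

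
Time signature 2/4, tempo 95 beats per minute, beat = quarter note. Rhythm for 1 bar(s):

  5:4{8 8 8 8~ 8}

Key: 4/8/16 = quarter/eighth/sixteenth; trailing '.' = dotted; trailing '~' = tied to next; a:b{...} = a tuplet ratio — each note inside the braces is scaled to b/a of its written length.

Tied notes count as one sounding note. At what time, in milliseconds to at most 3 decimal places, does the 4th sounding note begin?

note 4 onset = 6/5b = 757.895ms

1. 0.0ms @ 0 + 252.632ms (2/5)
2. 252.632ms @ 2/5 + 252.632ms (2/5)
3. 505.263ms @ 4/5 + 252.632ms (2/5)
4. 757.895ms @ 6/5 + 505.263ms (4/5)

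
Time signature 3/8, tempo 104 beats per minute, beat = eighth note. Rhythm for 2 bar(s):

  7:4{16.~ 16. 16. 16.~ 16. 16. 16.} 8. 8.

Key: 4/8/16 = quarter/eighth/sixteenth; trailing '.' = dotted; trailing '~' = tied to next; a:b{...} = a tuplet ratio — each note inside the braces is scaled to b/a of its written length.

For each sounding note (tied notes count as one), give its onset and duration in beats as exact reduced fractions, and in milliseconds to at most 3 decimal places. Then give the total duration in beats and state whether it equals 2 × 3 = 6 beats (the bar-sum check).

1) 0.0ms=0b +494.505ms=6/7b
2) 494.505ms=6/7b +247.253ms=3/7b
3) 741.758ms=9/7b +494.505ms=6/7b
4) 1236.264ms=15/7b +247.253ms=3/7b
5) 1483.516ms=18/7b +247.253ms=3/7b
6) 1730.769ms=3b +865.385ms=3/2b
7) 2596.154ms=9/2b +865.385ms=3/2b
Σ=6b of 6 (104bpm 3/8) — PASS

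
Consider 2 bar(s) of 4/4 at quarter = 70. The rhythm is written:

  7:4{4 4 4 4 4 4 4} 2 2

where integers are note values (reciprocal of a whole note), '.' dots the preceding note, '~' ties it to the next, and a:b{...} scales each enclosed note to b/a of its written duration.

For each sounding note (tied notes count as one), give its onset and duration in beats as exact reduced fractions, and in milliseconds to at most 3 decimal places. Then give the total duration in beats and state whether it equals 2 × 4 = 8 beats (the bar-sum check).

1) 0.0ms=0b +489.796ms=4/7b
2) 489.796ms=4/7b +489.796ms=4/7b
3) 979.592ms=8/7b +489.796ms=4/7b
4) 1469.388ms=12/7b +489.796ms=4/7b
5) 1959.184ms=16/7b +489.796ms=4/7b
6) 2448.98ms=20/7b +489.796ms=4/7b
7) 2938.776ms=24/7b +489.796ms=4/7b
8) 3428.571ms=4b +1714.286ms=2b
9) 5142.857ms=6b +1714.286ms=2b
Σ=8b of 8 (70bpm 4/4) — PASS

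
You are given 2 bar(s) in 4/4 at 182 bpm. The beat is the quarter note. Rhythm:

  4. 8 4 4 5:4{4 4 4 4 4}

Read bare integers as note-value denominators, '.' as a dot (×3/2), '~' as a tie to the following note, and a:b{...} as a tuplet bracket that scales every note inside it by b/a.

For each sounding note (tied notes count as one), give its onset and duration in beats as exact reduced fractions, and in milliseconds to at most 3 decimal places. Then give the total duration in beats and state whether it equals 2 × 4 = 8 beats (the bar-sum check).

1) 0.0ms=0b +494.505ms=3/2b
2) 494.505ms=3/2b +164.835ms=1/2b
3) 659.341ms=2b +329.67ms=1b
4) 989.011ms=3b +329.67ms=1b
5) 1318.681ms=4b +263.736ms=4/5b
6) 1582.418ms=24/5b +263.736ms=4/5b
7) 1846.154ms=28/5b +263.736ms=4/5b
8) 2109.89ms=32/5b +263.736ms=4/5b
9) 2373.626ms=36/5b +263.736ms=4/5b
Σ=8b of 8 (182bpm 4/4) — PASS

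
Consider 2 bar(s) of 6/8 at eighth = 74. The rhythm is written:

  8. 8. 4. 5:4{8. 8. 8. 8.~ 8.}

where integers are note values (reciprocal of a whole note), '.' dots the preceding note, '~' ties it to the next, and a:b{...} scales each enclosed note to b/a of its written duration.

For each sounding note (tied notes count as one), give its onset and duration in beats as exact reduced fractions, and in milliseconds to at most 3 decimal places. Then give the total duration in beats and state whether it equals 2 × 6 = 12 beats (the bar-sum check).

1) 0.0ms=0b +1216.216ms=3/2b
2) 1216.216ms=3/2b +1216.216ms=3/2b
3) 2432.432ms=3b +2432.432ms=3b
4) 4864.865ms=6b +972.973ms=6/5b
5) 5837.838ms=36/5b +972.973ms=6/5b
6) 6810.811ms=42/5b +972.973ms=6/5b
7) 7783.784ms=48/5b +1945.946ms=12/5b
Σ=12b of 12 (74bpm 6/8) — PASS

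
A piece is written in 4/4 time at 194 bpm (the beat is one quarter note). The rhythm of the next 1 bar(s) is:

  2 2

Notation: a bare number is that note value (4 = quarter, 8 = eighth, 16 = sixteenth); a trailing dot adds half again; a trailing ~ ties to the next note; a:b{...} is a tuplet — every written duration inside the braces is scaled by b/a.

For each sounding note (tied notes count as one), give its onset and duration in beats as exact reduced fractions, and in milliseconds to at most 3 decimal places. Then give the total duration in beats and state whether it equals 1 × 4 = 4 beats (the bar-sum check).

1) 0.0ms=0b +618.557ms=2b
2) 618.557ms=2b +618.557ms=2b
Σ=4b of 4 (194bpm 4/4) — PASS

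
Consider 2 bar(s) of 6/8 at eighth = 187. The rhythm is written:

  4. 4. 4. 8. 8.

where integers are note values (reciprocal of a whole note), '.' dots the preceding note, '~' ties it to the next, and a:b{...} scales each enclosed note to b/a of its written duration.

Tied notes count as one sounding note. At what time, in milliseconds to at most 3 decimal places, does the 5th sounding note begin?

note 5 onset = 21/2b = 3368.984ms

1. 0.0ms @ 0 + 962.567ms (3)
2. 962.567ms @ 3 + 962.567ms (3)
3. 1925.134ms @ 6 + 962.567ms (3)
4. 2887.701ms @ 9 + 481.283ms (3/2)
5. 3368.984ms @ 21/2 + 481.283ms (3/2)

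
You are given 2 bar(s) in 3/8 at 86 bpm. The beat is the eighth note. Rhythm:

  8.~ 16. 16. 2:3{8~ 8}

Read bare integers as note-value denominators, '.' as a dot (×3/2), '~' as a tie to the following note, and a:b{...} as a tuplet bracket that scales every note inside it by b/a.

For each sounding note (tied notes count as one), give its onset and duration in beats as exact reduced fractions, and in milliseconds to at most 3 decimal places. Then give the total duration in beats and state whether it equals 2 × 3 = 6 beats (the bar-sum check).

1) 0.0ms=0b +1569.767ms=9/4b
2) 1569.767ms=9/4b +523.256ms=3/4b
3) 2093.023ms=3b +2093.023ms=3b
Σ=6b of 6 (86bpm 3/8) — PASS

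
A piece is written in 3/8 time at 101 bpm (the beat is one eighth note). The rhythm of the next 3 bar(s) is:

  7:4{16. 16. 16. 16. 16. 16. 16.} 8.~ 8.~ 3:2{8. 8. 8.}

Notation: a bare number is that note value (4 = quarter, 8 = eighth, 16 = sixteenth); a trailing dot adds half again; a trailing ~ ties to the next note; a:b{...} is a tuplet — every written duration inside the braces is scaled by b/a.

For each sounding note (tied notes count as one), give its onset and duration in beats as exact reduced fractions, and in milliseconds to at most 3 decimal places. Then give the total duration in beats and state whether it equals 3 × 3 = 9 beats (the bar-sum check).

1) 0.0ms=0b +254.597ms=3/7b
2) 254.597ms=3/7b +254.597ms=3/7b
3) 509.194ms=6/7b +254.597ms=3/7b
4) 763.791ms=9/7b +254.597ms=3/7b
5) 1018.388ms=12/7b +254.597ms=3/7b
6) 1272.984ms=15/7b +254.597ms=3/7b
7) 1527.581ms=18/7b +254.597ms=3/7b
8) 1782.178ms=3b +2376.238ms=4b
9) 4158.416ms=7b +594.059ms=1b
10) 4752.475ms=8b +594.059ms=1b
Σ=9b of 9 (101bpm 3/8) — PASS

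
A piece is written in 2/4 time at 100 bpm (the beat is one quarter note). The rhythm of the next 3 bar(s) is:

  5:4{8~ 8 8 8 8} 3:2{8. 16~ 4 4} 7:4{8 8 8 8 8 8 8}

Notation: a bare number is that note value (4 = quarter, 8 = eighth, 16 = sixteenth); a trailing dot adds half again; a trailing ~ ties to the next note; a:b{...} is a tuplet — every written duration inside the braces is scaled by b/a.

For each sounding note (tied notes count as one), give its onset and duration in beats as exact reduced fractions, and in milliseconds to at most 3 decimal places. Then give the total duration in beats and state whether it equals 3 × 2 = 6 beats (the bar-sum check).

1) 0.0ms=0b +480.0ms=4/5b
2) 480.0ms=4/5b +240.0ms=2/5b
3) 720.0ms=6/5b +240.0ms=2/5b
4) 960.0ms=8/5b +240.0ms=2/5b
5) 1200.0ms=2b +300.0ms=1/2b
6) 1500.0ms=5/2b +500.0ms=5/6b
7) 2000.0ms=10/3b +400.0ms=2/3b
8) 2400.0ms=4b +171.429ms=2/7b
9) 2571.429ms=30/7b +171.429ms=2/7b
10) 2742.857ms=32/7b +171.429ms=2/7b
11) 2914.286ms=34/7b +171.429ms=2/7b
12) 3085.714ms=36/7b +171.429ms=2/7b
13) 3257.143ms=38/7b +171.429ms=2/7b
14) 3428.571ms=40/7b +171.429ms=2/7b
Σ=6b of 6 (100bpm 2/4) — PASS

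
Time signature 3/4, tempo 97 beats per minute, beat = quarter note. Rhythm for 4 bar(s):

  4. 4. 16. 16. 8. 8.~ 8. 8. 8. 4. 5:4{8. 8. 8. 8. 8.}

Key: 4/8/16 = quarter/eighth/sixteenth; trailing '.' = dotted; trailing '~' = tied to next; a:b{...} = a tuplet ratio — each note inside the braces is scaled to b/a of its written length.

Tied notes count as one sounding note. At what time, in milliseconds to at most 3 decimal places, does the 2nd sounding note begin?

note 2 onset = 3/2b = 927.835ms

1. 0.0ms @ 0 + 927.835ms (3/2)
2. 927.835ms @ 3/2 + 927.835ms (3/2)
3. 1855.67ms @ 3 + 231.959ms (3/8)
4. 2087.629ms @ 27/8 + 231.959ms (3/8)
5. 2319.588ms @ 15/4 + 463.918ms (3/4)
6. 2783.505ms @ 9/2 + 927.835ms (3/2)
7. 3711.34ms @ 6 + 463.918ms (3/4)
8. 4175.258ms @ 27/4 + 463.918ms (3/4)
9. 4639.175ms @ 15/2 + 927.835ms (3/2)
10. 5567.01ms @ 9 + 371.134ms (3/5)
11. 5938.144ms @ 48/5 + 371.134ms (3/5)
12. 6309.278ms @ 51/5 + 371.134ms (3/5)
13. 6680.412ms @ 54/5 + 371.134ms (3/5)
14. 7051.546ms @ 57/5 + 371.134ms (3/5)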